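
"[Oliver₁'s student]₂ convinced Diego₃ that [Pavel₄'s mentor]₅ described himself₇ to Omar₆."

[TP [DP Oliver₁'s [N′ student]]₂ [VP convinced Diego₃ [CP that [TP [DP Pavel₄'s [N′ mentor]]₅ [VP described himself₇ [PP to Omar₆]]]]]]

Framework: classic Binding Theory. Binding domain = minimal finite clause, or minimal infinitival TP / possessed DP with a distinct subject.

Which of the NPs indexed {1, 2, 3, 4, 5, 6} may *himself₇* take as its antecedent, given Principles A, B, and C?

*himself* is an anaphor, so Principle A applies: it must be bound in its binding domain.
Binding domain of *himself₇*: the embedded TP, whose subject is [Pavel₄'s mentor]₅.
*Oliver₁* does not c-command the anaphor → cannot bind it.
*[Oliver₁'s student]₂* c-commands the anaphor but is outside its binding domain → cannot satisfy Principle A.
*Diego₃* c-commands the anaphor but is outside its binding domain → cannot satisfy Principle A.
*Pavel₄* does not c-command the anaphor → cannot bind it.
*[Pavel₄'s mentor]₅* c-commands the anaphor within its binding domain → licit binder.
*Omar₆* does not c-command the anaphor → cannot bind it.

{5}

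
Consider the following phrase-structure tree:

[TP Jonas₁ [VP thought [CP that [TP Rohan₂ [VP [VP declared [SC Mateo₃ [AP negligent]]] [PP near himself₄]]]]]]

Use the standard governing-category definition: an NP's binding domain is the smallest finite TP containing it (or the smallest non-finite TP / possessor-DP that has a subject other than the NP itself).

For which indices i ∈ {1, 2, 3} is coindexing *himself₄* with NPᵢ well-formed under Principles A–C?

{2}

*himself* is an anaphor, so Principle A applies: it must be bound in its binding domain.
Binding domain of *himself₄*: the embedded TP, whose subject is Rohan₂.
*Jonas₁* c-commands the anaphor but is outside its binding domain → cannot satisfy Principle A.
*Rohan₂* c-commands the anaphor within its binding domain → licit binder.
*Mateo₃* does not c-command the anaphor → cannot bind it.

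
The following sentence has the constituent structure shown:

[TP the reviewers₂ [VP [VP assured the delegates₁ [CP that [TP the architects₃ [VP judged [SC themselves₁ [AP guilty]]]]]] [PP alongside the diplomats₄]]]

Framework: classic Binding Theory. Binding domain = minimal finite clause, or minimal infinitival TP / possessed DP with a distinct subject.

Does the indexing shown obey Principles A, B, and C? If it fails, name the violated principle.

Principle A

The two coindexed NPs are *the delegates₁* and *themselves₁*.
*themselves₁* is an anaphor. Principle A requires it to be bound within its binding domain — the embedded TP, whose subject is the architects₃.
Within that domain it is c-commanded by *the architects₃*, which does not share its index.
*the delegates₁* does c-command the anaphor, but from outside its binding domain.
The anaphor is unbound in its domain → Principle A violation.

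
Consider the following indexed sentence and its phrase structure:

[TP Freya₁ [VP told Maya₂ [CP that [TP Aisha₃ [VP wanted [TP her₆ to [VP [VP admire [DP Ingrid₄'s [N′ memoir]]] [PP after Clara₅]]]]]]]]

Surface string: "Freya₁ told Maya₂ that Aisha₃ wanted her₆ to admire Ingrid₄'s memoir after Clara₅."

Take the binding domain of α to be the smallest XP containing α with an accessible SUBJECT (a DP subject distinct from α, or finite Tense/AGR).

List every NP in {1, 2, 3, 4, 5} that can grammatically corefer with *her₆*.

*her* is a pronoun, so Principle B applies: it must be free in its binding domain.
Binding domain of *her₆*: the embedded TP, whose subject is Aisha₃.
*Freya₁* c-commands the pronoun but from outside its binding domain, and is not c-commanded by it → coindexation permitted.
*Maya₂* c-commands the pronoun but from outside its binding domain, and is not c-commanded by it → coindexation permitted.
*Aisha₃* c-commands the pronoun within its binding domain → coindexation would violate Principle B.
*Ingrid₄*: the pronoun c-commands this R-expression → coindexation would violate Principle C on *Ingrid₄*.
*Clara₅*: the pronoun c-commands this R-expression → coindexation would violate Principle C on *Clara₅*.

{1, 2}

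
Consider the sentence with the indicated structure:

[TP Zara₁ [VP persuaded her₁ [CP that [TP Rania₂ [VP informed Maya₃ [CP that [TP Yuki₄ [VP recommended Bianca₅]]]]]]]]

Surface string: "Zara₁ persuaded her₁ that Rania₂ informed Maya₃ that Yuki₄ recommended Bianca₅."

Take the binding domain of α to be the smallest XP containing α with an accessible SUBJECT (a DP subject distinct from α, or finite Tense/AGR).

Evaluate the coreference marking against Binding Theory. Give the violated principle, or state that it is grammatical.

Principle B

The two coindexed NPs are *Zara₁* and *her₁*.
*her₁* is a pronoun. Its binding domain is the matrix TP, whose subject is Zara₁.
*Zara₁* c-commands it within that domain and carries the same index.
The pronoun is locally bound → Principle B violation.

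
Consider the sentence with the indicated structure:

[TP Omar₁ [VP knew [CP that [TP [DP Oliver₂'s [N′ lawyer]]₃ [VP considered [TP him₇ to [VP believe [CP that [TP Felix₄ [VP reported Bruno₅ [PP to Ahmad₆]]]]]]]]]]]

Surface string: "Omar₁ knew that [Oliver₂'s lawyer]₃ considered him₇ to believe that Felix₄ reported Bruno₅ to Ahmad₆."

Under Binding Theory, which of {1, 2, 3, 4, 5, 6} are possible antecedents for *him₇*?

*him* is a pronoun, so Principle B applies: it must be free in its binding domain.
Binding domain of *him₇*: the embedded TP, whose subject is [Oliver₂'s lawyer]₃.
*Omar₁* c-commands the pronoun but from outside its binding domain, and is not c-commanded by it → coindexation permitted.
*Oliver₂* and the pronoun do not c-command one another → neither Principle B nor Principle C is at stake; coindexation permitted.
*[Oliver₂'s lawyer]₃* c-commands the pronoun within its binding domain → coindexation would violate Principle B.
*Felix₄*: the pronoun c-commands this R-expression → coindexation would violate Principle C on *Felix₄*.
*Bruno₅*: the pronoun c-commands this R-expression → coindexation would violate Principle C on *Bruno₅*.
*Ahmad₆*: the pronoun c-commands this R-expression → coindexation would violate Principle C on *Ahmad₆*.

{1, 2}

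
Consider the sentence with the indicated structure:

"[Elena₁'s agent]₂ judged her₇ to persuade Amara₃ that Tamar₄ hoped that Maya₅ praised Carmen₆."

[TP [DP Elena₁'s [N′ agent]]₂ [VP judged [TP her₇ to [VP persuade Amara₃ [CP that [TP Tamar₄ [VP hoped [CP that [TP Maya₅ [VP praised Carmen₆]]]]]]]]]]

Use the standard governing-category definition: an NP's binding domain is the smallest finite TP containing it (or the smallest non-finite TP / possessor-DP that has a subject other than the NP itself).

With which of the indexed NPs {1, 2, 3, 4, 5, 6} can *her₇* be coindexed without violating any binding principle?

*her* is a pronoun, so Principle B applies: it must be free in its binding domain.
Binding domain of *her₇*: the matrix TP, whose subject is [Elena₁'s agent]₂.
*Elena₁* and the pronoun do not c-command one another → neither Principle B nor Principle C is at stake; coindexation permitted.
*[Elena₁'s agent]₂* c-commands the pronoun within its binding domain → coindexation would violate Principle B.
*Amara₃*: the pronoun c-commands this R-expression → coindexation would violate Principle C on *Amara₃*.
*Tamar₄*: the pronoun c-commands this R-expression → coindexation would violate Principle C on *Tamar₄*.
*Maya₅*: the pronoun c-commands this R-expression → coindexation would violate Principle C on *Maya₅*.
*Carmen₆*: the pronoun c-commands this R-expression → coindexation would violate Principle C on *Carmen₆*.

{1}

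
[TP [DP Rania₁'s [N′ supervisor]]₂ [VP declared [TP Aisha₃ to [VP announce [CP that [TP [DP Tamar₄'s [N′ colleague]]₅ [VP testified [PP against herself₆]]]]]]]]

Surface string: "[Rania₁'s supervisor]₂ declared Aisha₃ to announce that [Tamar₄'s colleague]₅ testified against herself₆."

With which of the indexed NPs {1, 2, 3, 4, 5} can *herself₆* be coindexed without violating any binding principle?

*herself* is an anaphor, so Principle A applies: it must be bound in its binding domain.
Binding domain of *herself₆*: the embedded TP, whose subject is [Tamar₄'s colleague]₅.
*Rania₁* does not c-command the anaphor → cannot bind it.
*[Rania₁'s supervisor]₂* c-commands the anaphor but is outside its binding domain → cannot satisfy Principle A.
*Aisha₃* c-commands the anaphor but is outside its binding domain → cannot satisfy Principle A.
*Tamar₄* does not c-command the anaphor → cannot bind it.
*[Tamar₄'s colleague]₅* c-commands the anaphor within its binding domain → licit binder.

{5}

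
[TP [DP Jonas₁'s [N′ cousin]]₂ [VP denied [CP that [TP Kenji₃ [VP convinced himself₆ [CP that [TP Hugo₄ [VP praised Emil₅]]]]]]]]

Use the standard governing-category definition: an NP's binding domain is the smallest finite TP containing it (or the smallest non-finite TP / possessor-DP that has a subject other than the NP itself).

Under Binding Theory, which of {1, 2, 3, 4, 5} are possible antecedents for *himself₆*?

*himself* is an anaphor, so Principle A applies: it must be bound in its binding domain.
Binding domain of *himself₆*: the embedded TP, whose subject is Kenji₃.
*Jonas₁* does not c-command the anaphor → cannot bind it.
*[Jonas₁'s cousin]₂* c-commands the anaphor but is outside its binding domain → cannot satisfy Principle A.
*Kenji₃* c-commands the anaphor within its binding domain → licit binder.
*Hugo₄* does not c-command the anaphor → cannot bind it.
*Emil₅* does not c-command the anaphor → cannot bind it.

{3}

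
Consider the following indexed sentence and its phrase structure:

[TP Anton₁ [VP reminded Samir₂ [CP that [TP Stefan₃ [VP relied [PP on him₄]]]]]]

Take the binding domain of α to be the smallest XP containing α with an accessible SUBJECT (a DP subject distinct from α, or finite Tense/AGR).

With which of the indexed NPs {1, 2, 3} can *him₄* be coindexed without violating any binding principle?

{1, 2}

*him* is a pronoun, so Principle B applies: it must be free in its binding domain.
Binding domain of *him₄*: the embedded TP, whose subject is Stefan₃.
*Anton₁* c-commands the pronoun but from outside its binding domain, and is not c-commanded by it → coindexation permitted.
*Samir₂* c-commands the pronoun but from outside its binding domain, and is not c-commanded by it → coindexation permitted.
*Stefan₃* c-commands the pronoun within its binding domain → coindexation would violate Principle B.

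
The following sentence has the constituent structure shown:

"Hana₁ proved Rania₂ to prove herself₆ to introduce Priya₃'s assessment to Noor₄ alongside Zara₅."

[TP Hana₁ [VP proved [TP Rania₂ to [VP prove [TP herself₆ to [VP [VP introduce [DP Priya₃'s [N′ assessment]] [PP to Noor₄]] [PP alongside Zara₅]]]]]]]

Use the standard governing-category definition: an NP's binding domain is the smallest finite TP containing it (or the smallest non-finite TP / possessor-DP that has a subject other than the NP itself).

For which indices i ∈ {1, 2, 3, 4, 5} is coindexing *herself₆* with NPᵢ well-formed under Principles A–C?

{2}

*herself* is an anaphor, so Principle A applies: it must be bound in its binding domain.
Binding domain of *herself₆*: the embedded TP, whose subject is Rania₂.
*Hana₁* c-commands the anaphor but is outside its binding domain → cannot satisfy Principle A.
*Rania₂* c-commands the anaphor within its binding domain → licit binder.
*Priya₃* does not c-command the anaphor → cannot bind it.
*Noor₄* does not c-command the anaphor → cannot bind it.
*Zara₅* does not c-command the anaphor → cannot bind it.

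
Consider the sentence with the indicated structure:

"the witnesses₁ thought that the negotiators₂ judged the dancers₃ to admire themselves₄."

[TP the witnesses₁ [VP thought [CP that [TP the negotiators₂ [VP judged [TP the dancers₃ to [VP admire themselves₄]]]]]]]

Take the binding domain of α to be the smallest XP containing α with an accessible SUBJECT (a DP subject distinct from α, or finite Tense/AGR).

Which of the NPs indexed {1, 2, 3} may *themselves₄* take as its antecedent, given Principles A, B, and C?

*themselves* is an anaphor, so Principle A applies: it must be bound in its binding domain.
Binding domain of *themselves₄*: the embedded TP, whose subject is the dancers₃.
*the witnesses₁* c-commands the anaphor but is outside its binding domain → cannot satisfy Principle A.
*the negotiators₂* c-commands the anaphor but is outside its binding domain → cannot satisfy Principle A.
*the dancers₃* c-commands the anaphor within its binding domain → licit binder.

{3}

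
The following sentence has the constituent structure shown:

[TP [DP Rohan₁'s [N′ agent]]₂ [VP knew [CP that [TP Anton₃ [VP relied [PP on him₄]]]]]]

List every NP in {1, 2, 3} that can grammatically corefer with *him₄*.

{1, 2}

*him* is a pronoun, so Principle B applies: it must be free in its binding domain.
Binding domain of *him₄*: the embedded TP, whose subject is Anton₃.
*Rohan₁* and the pronoun do not c-command one another → neither Principle B nor Principle C is at stake; coindexation permitted.
*[Rohan₁'s agent]₂* c-commands the pronoun but from outside its binding domain, and is not c-commanded by it → coindexation permitted.
*Anton₃* c-commands the pronoun within its binding domain → coindexation would violate Principle B.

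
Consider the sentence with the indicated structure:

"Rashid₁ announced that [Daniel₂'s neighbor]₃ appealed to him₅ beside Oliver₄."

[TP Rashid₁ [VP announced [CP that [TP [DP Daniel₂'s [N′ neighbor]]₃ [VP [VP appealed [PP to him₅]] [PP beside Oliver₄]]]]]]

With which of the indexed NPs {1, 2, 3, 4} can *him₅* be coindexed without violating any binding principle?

{1, 2, 4}

*him* is a pronoun, so Principle B applies: it must be free in its binding domain.
Binding domain of *him₅*: the embedded TP, whose subject is [Daniel₂'s neighbor]₃.
*Rashid₁* c-commands the pronoun but from outside its binding domain, and is not c-commanded by it → coindexation permitted.
*Daniel₂* and the pronoun do not c-command one another → neither Principle B nor Principle C is at stake; coindexation permitted.
*[Daniel₂'s neighbor]₃* c-commands the pronoun within its binding domain → coindexation would violate Principle B.
*Oliver₄* and the pronoun do not c-command one another → neither Principle B nor Principle C is at stake; coindexation permitted.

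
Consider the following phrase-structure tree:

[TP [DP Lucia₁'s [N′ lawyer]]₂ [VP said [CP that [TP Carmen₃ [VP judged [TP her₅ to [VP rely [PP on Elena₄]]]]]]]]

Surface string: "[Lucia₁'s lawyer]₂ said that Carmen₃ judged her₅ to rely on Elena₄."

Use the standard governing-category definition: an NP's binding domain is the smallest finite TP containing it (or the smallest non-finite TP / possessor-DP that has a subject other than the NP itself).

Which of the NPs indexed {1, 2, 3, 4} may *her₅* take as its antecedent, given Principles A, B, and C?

*her* is a pronoun, so Principle B applies: it must be free in its binding domain.
Binding domain of *her₅*: the embedded TP, whose subject is Carmen₃.
*Lucia₁* and the pronoun do not c-command one another → neither Principle B nor Principle C is at stake; coindexation permitted.
*[Lucia₁'s lawyer]₂* c-commands the pronoun but from outside its binding domain, and is not c-commanded by it → coindexation permitted.
*Carmen₃* c-commands the pronoun within its binding domain → coindexation would violate Principle B.
*Elena₄*: the pronoun c-commands this R-expression → coindexation would violate Principle C on *Elena₄*.

{1, 2}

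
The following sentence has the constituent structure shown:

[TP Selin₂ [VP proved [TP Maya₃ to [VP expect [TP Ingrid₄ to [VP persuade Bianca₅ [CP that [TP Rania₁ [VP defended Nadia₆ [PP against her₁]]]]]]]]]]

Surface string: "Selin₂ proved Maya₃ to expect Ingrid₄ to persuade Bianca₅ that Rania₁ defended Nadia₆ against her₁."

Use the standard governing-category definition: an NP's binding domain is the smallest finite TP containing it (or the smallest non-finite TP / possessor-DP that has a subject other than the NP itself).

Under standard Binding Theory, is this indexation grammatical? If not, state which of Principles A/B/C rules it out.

Principle B

The two coindexed NPs are *Rania₁* and *her₁*.
*her₁* is a pronoun. Its binding domain is the embedded TP, whose subject is Rania₁.
*Rania₁* c-commands it within that domain and carries the same index.
The pronoun is locally bound → Principle B violation.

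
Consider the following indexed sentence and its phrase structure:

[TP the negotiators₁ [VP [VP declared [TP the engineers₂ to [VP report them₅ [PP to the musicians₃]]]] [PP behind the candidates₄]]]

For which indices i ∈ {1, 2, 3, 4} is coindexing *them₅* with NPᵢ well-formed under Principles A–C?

*them* is a pronoun, so Principle B applies: it must be free in its binding domain.
Binding domain of *them₅*: the embedded TP, whose subject is the engineers₂.
*the negotiators₁* c-commands the pronoun but from outside its binding domain, and is not c-commanded by it → coindexation permitted.
*the engineers₂* c-commands the pronoun within its binding domain → coindexation would violate Principle B.
*the musicians₃*: the pronoun c-commands this R-expression → coindexation would violate Principle C on *the musicians₃*.
*the candidates₄* and the pronoun do not c-command one another → neither Principle B nor Principle C is at stake; coindexation permitted.

{1, 4}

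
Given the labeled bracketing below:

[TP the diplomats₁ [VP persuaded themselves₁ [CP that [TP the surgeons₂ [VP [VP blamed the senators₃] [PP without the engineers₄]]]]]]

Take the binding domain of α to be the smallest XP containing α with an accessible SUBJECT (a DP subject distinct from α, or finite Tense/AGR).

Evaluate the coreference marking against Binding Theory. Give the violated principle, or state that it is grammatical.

The two coindexed NPs are *the diplomats₁* and *themselves₁*.
*themselves₁* is an anaphor; its binding domain is the matrix TP, whose subject is the diplomats₁. *the diplomats₁* c-commands it within that domain and shares its index, so Principle A is satisfied.
*the diplomats₁* is an R-expression; *themselves₁* does not c-command it, and no other NP shares its index, so Principle C is satisfied.
All principles are respected.

grammatical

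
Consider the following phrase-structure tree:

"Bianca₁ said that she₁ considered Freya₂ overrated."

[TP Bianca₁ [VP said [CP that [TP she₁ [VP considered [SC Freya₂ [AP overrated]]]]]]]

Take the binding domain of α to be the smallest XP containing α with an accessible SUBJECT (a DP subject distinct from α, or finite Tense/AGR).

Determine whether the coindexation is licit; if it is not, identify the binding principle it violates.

grammatical

The two coindexed NPs are *Bianca₁* and *she₁*.
*she₁* is a pronoun; nothing c-commands it within its binding domain (the embedded TP.), so Principle B holds trivially.
*Bianca₁* is an R-expression; *she₁* does not c-command it, and no other NP shares its index, so Principle C is satisfied.
All principles are respected.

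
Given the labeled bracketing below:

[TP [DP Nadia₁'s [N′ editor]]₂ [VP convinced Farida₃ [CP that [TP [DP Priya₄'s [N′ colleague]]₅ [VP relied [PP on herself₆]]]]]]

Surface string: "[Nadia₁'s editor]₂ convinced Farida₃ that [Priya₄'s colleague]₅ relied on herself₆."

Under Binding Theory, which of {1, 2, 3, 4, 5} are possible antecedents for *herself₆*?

*herself* is an anaphor, so Principle A applies: it must be bound in its binding domain.
Binding domain of *herself₆*: the embedded TP, whose subject is [Priya₄'s colleague]₅.
*Nadia₁* does not c-command the anaphor → cannot bind it.
*[Nadia₁'s editor]₂* c-commands the anaphor but is outside its binding domain → cannot satisfy Principle A.
*Farida₃* c-commands the anaphor but is outside its binding domain → cannot satisfy Principle A.
*Priya₄* does not c-command the anaphor → cannot bind it.
*[Priya₄'s colleague]₅* c-commands the anaphor within its binding domain → licit binder.

{5}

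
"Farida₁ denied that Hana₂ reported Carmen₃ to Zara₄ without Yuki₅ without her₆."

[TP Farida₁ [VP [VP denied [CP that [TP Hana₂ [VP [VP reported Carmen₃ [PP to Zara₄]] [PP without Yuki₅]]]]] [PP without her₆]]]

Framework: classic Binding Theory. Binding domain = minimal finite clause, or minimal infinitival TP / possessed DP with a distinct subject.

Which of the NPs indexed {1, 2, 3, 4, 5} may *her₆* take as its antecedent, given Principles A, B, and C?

{2, 3, 4, 5}

*her* is a pronoun, so Principle B applies: it must be free in its binding domain.
Binding domain of *her₆*: the matrix TP, whose subject is Farida₁.
*Farida₁* c-commands the pronoun within its binding domain → coindexation would violate Principle B.
*Hana₂* and the pronoun do not c-command one another → neither Principle B nor Principle C is at stake; coindexation permitted.
*Carmen₃* and the pronoun do not c-command one another → neither Principle B nor Principle C is at stake; coindexation permitted.
*Zara₄* and the pronoun do not c-command one another → neither Principle B nor Principle C is at stake; coindexation permitted.
*Yuki₅* and the pronoun do not c-command one another → neither Principle B nor Principle C is at stake; coindexation permitted.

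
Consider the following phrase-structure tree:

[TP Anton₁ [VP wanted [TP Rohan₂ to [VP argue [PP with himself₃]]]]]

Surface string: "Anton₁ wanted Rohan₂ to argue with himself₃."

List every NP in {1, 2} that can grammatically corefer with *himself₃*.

*himself* is an anaphor, so Principle A applies: it must be bound in its binding domain.
Binding domain of *himself₃*: the embedded TP, whose subject is Rohan₂.
*Anton₁* c-commands the anaphor but is outside its binding domain → cannot satisfy Principle A.
*Rohan₂* c-commands the anaphor within its binding domain → licit binder.

{2}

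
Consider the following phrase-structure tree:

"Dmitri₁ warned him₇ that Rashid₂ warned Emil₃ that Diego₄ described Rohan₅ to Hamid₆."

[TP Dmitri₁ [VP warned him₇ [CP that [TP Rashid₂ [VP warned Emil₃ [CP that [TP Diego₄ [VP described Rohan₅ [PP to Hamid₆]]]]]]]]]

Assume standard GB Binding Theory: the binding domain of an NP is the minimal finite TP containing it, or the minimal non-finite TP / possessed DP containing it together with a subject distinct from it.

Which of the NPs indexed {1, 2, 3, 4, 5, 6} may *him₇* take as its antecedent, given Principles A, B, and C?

*him* is a pronoun, so Principle B applies: it must be free in its binding domain.
Binding domain of *him₇*: the matrix TP, whose subject is Dmitri₁.
*Dmitri₁* c-commands the pronoun within its binding domain → coindexation would violate Principle B.
*Rashid₂*: the pronoun c-commands this R-expression → coindexation would violate Principle C on *Rashid₂*.
*Emil₃*: the pronoun c-commands this R-expression → coindexation would violate Principle C on *Emil₃*.
*Diego₄*: the pronoun c-commands this R-expression → coindexation would violate Principle C on *Diego₄*.
*Rohan₅*: the pronoun c-commands this R-expression → coindexation would violate Principle C on *Rohan₅*.
*Hamid₆*: the pronoun c-commands this R-expression → coindexation would violate Principle C on *Hamid₆*.

none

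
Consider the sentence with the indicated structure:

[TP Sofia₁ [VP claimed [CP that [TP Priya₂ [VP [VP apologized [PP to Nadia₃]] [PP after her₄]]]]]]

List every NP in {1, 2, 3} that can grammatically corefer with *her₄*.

{1, 3}

*her* is a pronoun, so Principle B applies: it must be free in its binding domain.
Binding domain of *her₄*: the embedded TP, whose subject is Priya₂.
*Sofia₁* c-commands the pronoun but from outside its binding domain, and is not c-commanded by it → coindexation permitted.
*Priya₂* c-commands the pronoun within its binding domain → coindexation would violate Principle B.
*Nadia₃* and the pronoun do not c-command one another → neither Principle B nor Principle C is at stake; coindexation permitted.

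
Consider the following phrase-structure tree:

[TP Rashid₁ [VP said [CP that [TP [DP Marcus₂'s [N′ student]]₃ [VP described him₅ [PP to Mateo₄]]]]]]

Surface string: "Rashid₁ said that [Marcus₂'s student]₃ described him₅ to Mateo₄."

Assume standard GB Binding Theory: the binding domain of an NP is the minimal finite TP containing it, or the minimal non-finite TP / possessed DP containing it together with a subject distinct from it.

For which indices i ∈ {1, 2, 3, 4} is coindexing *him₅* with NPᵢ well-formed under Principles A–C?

{1, 2}

*him* is a pronoun, so Principle B applies: it must be free in its binding domain.
Binding domain of *him₅*: the embedded TP, whose subject is [Marcus₂'s student]₃.
*Rashid₁* c-commands the pronoun but from outside its binding domain, and is not c-commanded by it → coindexation permitted.
*Marcus₂* and the pronoun do not c-command one another → neither Principle B nor Principle C is at stake; coindexation permitted.
*[Marcus₂'s student]₃* c-commands the pronoun within its binding domain → coindexation would violate Principle B.
*Mateo₄*: the pronoun c-commands this R-expression → coindexation would violate Principle C on *Mateo₄*.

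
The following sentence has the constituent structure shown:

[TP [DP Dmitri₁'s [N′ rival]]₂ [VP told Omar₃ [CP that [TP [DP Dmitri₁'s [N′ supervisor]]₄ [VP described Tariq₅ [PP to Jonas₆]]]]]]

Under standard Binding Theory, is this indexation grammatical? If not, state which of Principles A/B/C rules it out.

The two coindexed NPs are *Dmitri₁* and *Dmitri₁*.
*Dmitri₁* is an R-expression; no coindexed NP c-commands it, so Principle C holds.
*Dmitri₁* is an R-expression; *Dmitri₁* does not c-command it, and no other NP shares its index, so Principle C is satisfied.
All principles are respected.

grammatical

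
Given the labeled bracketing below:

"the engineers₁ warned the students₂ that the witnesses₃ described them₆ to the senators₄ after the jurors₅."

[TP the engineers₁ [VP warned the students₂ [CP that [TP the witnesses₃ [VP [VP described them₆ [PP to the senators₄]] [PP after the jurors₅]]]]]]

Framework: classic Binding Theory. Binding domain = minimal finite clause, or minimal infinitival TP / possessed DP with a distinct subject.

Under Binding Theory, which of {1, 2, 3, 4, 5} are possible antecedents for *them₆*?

{1, 2, 5}

*them* is a pronoun, so Principle B applies: it must be free in its binding domain.
Binding domain of *them₆*: the embedded TP, whose subject is the witnesses₃.
*the engineers₁* c-commands the pronoun but from outside its binding domain, and is not c-commanded by it → coindexation permitted.
*the students₂* c-commands the pronoun but from outside its binding domain, and is not c-commanded by it → coindexation permitted.
*the witnesses₃* c-commands the pronoun within its binding domain → coindexation would violate Principle B.
*the senators₄*: the pronoun c-commands this R-expression → coindexation would violate Principle C on *the senators₄*.
*the jurors₅* and the pronoun do not c-command one another → neither Principle B nor Principle C is at stake; coindexation permitted.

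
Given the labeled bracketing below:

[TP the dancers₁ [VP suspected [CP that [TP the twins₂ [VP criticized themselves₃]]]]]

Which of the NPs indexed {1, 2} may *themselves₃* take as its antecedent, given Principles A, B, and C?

{2}

*themselves* is an anaphor, so Principle A applies: it must be bound in its binding domain.
Binding domain of *themselves₃*: the embedded TP, whose subject is the twins₂.
*the dancers₁* c-commands the anaphor but is outside its binding domain → cannot satisfy Principle A.
*the twins₂* c-commands the anaphor within its binding domain → licit binder.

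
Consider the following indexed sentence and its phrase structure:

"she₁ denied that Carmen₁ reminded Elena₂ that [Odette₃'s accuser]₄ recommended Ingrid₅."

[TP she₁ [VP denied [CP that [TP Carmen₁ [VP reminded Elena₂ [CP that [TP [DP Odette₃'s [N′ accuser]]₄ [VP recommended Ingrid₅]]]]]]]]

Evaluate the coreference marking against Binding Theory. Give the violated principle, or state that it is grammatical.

Principle C

The two coindexed NPs are *she₁* and *Carmen₁*.
*Carmen₁* is an R-expression. Principle C requires it to be free everywhere.
*she₁* c-commands it and carries the same index.
The R-expression is bound → Principle C violation.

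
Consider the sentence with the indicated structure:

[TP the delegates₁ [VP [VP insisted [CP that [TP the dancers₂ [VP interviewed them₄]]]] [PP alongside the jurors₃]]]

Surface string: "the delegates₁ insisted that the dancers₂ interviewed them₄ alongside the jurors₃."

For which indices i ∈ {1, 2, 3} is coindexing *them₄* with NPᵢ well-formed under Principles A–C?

{1, 3}

*them* is a pronoun, so Principle B applies: it must be free in its binding domain.
Binding domain of *them₄*: the embedded TP, whose subject is the dancers₂.
*the delegates₁* c-commands the pronoun but from outside its binding domain, and is not c-commanded by it → coindexation permitted.
*the dancers₂* c-commands the pronoun within its binding domain → coindexation would violate Principle B.
*the jurors₃* and the pronoun do not c-command one another → neither Principle B nor Principle C is at stake; coindexation permitted.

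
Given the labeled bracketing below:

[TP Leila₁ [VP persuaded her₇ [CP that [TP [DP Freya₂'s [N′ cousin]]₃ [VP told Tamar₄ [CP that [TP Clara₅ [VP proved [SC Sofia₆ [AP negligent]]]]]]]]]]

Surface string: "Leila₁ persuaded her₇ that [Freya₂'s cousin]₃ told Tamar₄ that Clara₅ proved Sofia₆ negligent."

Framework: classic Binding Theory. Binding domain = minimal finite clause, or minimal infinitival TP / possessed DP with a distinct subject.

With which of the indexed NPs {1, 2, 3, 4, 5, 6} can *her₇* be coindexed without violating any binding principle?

none

*her* is a pronoun, so Principle B applies: it must be free in its binding domain.
Binding domain of *her₇*: the matrix TP, whose subject is Leila₁.
*Leila₁* c-commands the pronoun within its binding domain → coindexation would violate Principle B.
*Freya₂*: the pronoun c-commands this R-expression → coindexation would violate Principle C on *Freya₂*.
*[Freya₂'s cousin]₃*: the pronoun c-commands this R-expression → coindexation would violate Principle C on *[Freya₂'s cousin]₃*.
*Tamar₄*: the pronoun c-commands this R-expression → coindexation would violate Principle C on *Tamar₄*.
*Clara₅*: the pronoun c-commands this R-expression → coindexation would violate Principle C on *Clara₅*.
*Sofia₆*: the pronoun c-commands this R-expression → coindexation would violate Principle C on *Sofia₆*.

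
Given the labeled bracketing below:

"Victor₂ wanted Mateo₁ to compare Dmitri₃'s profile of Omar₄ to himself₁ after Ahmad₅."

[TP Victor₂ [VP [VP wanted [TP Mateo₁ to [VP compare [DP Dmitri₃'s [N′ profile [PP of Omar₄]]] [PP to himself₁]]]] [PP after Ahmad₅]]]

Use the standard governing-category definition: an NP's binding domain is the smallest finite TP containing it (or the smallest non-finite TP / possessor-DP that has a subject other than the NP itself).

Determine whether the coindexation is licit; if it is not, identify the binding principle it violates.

grammatical

The two coindexed NPs are *Mateo₁* and *himself₁*.
*himself₁* is an anaphor; its binding domain is the embedded TP, whose subject is Mateo₁. *Mateo₁* c-commands it within that domain and shares its index, so Principle A is satisfied.
*Mateo₁* is an R-expression; *himself₁* does not c-command it, and no other NP shares its index, so Principle C is satisfied.
All principles are respected.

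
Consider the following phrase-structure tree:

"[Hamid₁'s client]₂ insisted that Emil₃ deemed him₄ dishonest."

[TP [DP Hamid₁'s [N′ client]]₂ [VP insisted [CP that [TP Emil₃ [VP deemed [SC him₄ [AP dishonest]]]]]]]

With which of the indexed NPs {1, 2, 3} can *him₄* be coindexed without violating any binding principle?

{1, 2}

*him* is a pronoun, so Principle B applies: it must be free in its binding domain.
Binding domain of *him₄*: the embedded TP, whose subject is Emil₃.
*Hamid₁* and the pronoun do not c-command one another → neither Principle B nor Principle C is at stake; coindexation permitted.
*[Hamid₁'s client]₂* c-commands the pronoun but from outside its binding domain, and is not c-commanded by it → coindexation permitted.
*Emil₃* c-commands the pronoun within its binding domain → coindexation would violate Principle B.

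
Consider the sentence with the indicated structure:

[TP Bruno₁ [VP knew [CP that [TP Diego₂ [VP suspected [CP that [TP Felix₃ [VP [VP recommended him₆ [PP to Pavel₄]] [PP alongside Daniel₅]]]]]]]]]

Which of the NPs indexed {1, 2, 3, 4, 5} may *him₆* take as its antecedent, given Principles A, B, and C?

{1, 2, 5}

*him* is a pronoun, so Principle B applies: it must be free in its binding domain.
Binding domain of *him₆*: the embedded TP, whose subject is Felix₃.
*Bruno₁* c-commands the pronoun but from outside its binding domain, and is not c-commanded by it → coindexation permitted.
*Diego₂* c-commands the pronoun but from outside its binding domain, and is not c-commanded by it → coindexation permitted.
*Felix₃* c-commands the pronoun within its binding domain → coindexation would violate Principle B.
*Pavel₄*: the pronoun c-commands this R-expression → coindexation would violate Principle C on *Pavel₄*.
*Daniel₅* and the pronoun do not c-command one another → neither Principle B nor Principle C is at stake; coindexation permitted.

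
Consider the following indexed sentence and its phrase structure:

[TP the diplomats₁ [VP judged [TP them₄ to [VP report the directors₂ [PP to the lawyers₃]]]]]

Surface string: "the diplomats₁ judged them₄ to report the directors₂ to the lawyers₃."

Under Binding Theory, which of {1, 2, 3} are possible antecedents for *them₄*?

none

*them* is a pronoun, so Principle B applies: it must be free in its binding domain.
Binding domain of *them₄*: the matrix TP, whose subject is the diplomats₁.
*the diplomats₁* c-commands the pronoun within its binding domain → coindexation would violate Principle B.
*the directors₂*: the pronoun c-commands this R-expression → coindexation would violate Principle C on *the directors₂*.
*the lawyers₃*: the pronoun c-commands this R-expression → coindexation would violate Principle C on *the lawyers₃*.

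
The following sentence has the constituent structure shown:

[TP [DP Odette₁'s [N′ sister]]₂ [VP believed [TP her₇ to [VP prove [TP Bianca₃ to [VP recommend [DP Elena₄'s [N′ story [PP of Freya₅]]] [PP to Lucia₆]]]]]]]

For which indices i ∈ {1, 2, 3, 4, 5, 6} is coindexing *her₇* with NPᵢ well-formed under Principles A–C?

*her* is a pronoun, so Principle B applies: it must be free in its binding domain.
Binding domain of *her₇*: the matrix TP, whose subject is [Odette₁'s sister]₂.
*Odette₁* and the pronoun do not c-command one another → neither Principle B nor Principle C is at stake; coindexation permitted.
*[Odette₁'s sister]₂* c-commands the pronoun within its binding domain → coindexation would violate Principle B.
*Bianca₃*: the pronoun c-commands this R-expression → coindexation would violate Principle C on *Bianca₃*.
*Elena₄*: the pronoun c-commands this R-expression → coindexation would violate Principle C on *Elena₄*.
*Freya₅*: the pronoun c-commands this R-expression → coindexation would violate Principle C on *Freya₅*.
*Lucia₆*: the pronoun c-commands this R-expression → coindexation would violate Principle C on *Lucia₆*.

{1}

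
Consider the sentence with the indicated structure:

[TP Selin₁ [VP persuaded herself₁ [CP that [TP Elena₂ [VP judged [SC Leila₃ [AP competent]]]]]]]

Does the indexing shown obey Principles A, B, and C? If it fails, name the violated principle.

The two coindexed NPs are *Selin₁* and *herself₁*.
*herself₁* is an anaphor; its binding domain is the matrix TP, whose subject is Selin₁. *Selin₁* c-commands it within that domain and shares its index, so Principle A is satisfied.
*Selin₁* is an R-expression; *herself₁* does not c-command it, and no other NP shares its index, so Principle C is satisfied.
All principles are respected.

grammatical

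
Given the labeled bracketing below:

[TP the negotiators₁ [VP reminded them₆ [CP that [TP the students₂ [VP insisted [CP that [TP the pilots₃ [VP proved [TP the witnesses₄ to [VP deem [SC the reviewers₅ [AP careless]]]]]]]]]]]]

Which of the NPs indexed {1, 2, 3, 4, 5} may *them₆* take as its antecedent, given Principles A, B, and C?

*them* is a pronoun, so Principle B applies: it must be free in its binding domain.
Binding domain of *them₆*: the matrix TP, whose subject is the negotiators₁.
*the negotiators₁* c-commands the pronoun within its binding domain → coindexation would violate Principle B.
*the students₂*: the pronoun c-commands this R-expression → coindexation would violate Principle C on *the students₂*.
*the pilots₃*: the pronoun c-commands this R-expression → coindexation would violate Principle C on *the pilots₃*.
*the witnesses₄*: the pronoun c-commands this R-expression → coindexation would violate Principle C on *the witnesses₄*.
*the reviewers₅*: the pronoun c-commands this R-expression → coindexation would violate Principle C on *the reviewers₅*.

none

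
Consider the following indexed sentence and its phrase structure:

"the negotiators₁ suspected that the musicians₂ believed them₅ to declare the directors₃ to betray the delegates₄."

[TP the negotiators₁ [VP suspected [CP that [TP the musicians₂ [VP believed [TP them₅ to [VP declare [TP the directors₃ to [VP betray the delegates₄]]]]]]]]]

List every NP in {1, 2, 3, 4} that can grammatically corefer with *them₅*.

*them* is a pronoun, so Principle B applies: it must be free in its binding domain.
Binding domain of *them₅*: the embedded TP, whose subject is the musicians₂.
*the negotiators₁* c-commands the pronoun but from outside its binding domain, and is not c-commanded by it → coindexation permitted.
*the musicians₂* c-commands the pronoun within its binding domain → coindexation would violate Principle B.
*the directors₃*: the pronoun c-commands this R-expression → coindexation would violate Principle C on *the directors₃*.
*the delegates₄*: the pronoun c-commands this R-expression → coindexation would violate Principle C on *the delegates₄*.

{1}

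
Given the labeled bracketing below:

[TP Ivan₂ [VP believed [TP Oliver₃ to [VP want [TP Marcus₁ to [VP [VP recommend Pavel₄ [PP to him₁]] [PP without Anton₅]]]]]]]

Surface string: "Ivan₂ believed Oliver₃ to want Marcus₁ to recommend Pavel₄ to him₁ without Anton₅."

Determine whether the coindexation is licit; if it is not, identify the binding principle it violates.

Principle B

The two coindexed NPs are *Marcus₁* and *him₁*.
*him₁* is a pronoun. Its binding domain is the embedded TP, whose subject is Marcus₁.
*Marcus₁* c-commands it within that domain and carries the same index.
The pronoun is locally bound → Principle B violation.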